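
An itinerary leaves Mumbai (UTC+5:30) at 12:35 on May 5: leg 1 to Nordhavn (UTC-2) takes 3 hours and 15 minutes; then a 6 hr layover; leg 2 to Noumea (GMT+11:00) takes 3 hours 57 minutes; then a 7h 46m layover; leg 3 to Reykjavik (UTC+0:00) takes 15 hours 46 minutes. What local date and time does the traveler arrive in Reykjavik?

Convert departure to UTC: 12:35 − 5:30 = 07:05 UTC on May 5.
Add 3 hours and 15 minutes leg 1 → 10:20 UTC.
Add 6 hours layover in Nordhavn → 16:20 UTC.
Add 3 hours and 57 minutes leg 2 → 20:17 UTC.
Add 7 hours 46 minutes layover in Noumea → 04:03 UTC (May 6).
Add 15 hours 46 minutes leg 3 → 19:49 UTC.
Reykjavik is UTC+0, so local arrival is the same: 19:49 on May 6.

19:49 on May 6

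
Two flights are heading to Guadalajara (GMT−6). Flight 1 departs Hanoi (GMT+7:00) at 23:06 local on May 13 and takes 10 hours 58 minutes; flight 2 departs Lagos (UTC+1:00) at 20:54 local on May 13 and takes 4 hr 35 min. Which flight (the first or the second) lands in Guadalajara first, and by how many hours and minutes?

the second, by 2 hours 35 minutes

Flight 1 in UTC: 23:06 − 7:00 = 16:06 on May 13.
+10 hours and 58 minutes → arrive 03:04 UTC on May 14.
Flight 2 in UTC: 20:54 − 1:00 = 19:54 on May 13.
+4 hours 35 minutes → arrive 00:29 UTC on May 14.
Flight 2 lands earlier by 2 hours 35 minutes.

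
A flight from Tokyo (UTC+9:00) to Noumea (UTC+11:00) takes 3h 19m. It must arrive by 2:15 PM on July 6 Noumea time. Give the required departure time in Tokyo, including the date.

Target arrival in UTC: 2:15 PM − 11:00 = 3:15 AM on Jul 6.
Subtract 3 hours and 19 minutes → departure 11:56 PM UTC on Jul 5.
Tokyo is UTC+9:00: 11:56 PM + 9:00 = 8:56 AM on Jul 6.

8:56 AM on July 6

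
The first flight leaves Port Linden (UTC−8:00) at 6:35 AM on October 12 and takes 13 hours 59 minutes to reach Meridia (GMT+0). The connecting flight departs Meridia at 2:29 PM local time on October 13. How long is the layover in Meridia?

9 hours 55 minutes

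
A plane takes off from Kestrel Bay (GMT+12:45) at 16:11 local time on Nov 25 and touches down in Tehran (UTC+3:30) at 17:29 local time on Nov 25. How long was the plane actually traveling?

10 hours 33 minutes

Departure in UTC: 16:11 − 12:45 = 03:26 on Nov 25.
Arrival in UTC: 17:29 − 3:30 = 13:59 on Nov 25.
Elapsed = 13:59 − 03:26 = 10 hours 33 minutes.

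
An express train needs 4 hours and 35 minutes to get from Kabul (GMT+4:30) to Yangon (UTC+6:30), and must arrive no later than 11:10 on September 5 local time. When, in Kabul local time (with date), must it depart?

04:35 on Sep 5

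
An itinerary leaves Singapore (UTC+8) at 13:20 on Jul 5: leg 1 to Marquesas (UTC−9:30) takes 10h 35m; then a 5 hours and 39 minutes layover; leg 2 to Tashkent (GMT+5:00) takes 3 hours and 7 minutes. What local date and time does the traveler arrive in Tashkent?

Convert departure to UTC: 13:20 − 8:00 = 05:20 UTC on Jul 5.
Add 10 hours and 35 minutes leg 1 → 15:55 UTC.
Add 5 hours 39 minutes layover in Marquesas → 21:34 UTC.
Add 3 hours 7 minutes leg 2 → 00:41 UTC (Jul 6).
Tashkent is UTC+5:00, so local arrival = 00:41 + 5:00 = 05:41 on Jul 6.

05:41 on July 6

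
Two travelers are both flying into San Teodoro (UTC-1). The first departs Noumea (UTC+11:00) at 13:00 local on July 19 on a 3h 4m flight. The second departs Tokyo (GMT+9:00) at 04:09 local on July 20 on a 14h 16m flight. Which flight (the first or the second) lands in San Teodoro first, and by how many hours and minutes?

the first, by 28 hours 21 minutes

Flight 1 in UTC: 13:00 − 11:00 = 02:00 on Jul 19.
+3 hours and 4 minutes → arrive 05:04 UTC on Jul 19.
Flight 2 in UTC: 04:09 − 9:00 = 19:09 on Jul 19.
+14 hours and 16 minutes → arrive 09:25 UTC on Jul 20.
Flight 1 lands earlier by 28 hours 21 minutes.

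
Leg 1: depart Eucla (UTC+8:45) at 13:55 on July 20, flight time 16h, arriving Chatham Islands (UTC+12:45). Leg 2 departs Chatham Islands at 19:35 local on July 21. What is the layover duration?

Convert departure to UTC: 13:55 − 8:45 = 05:10 UTC on Jul 20.
Add 16 hours flight time → 21:10 UTC.
Chatham Islands is UTC+12:45, so local arrival = 21:10 + 12:45 = 09:55 on Jul 21.
Layover = 19:35 − 09:55 = 9 hours 40 minutes.

9 hours 40 minutes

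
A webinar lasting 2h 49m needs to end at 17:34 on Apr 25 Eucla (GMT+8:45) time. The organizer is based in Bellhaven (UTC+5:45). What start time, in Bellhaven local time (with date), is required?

Target end time in UTC: 17:34 − 8:45 = 08:49 on Apr 25.
Subtract 2 hours and 49 minutes → start 06:00 UTC on Apr 25.
Bellhaven is UTC+5:45: 06:00 + 5:45 = 11:45 on Apr 25.

11:45 on April 25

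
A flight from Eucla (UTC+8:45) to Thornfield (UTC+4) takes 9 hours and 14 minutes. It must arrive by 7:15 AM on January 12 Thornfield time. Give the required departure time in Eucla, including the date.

Target arrival in UTC: 7:15 AM − 4:00 = 3:15 AM on Jan 12.
Subtract 9 hours and 14 minutes → departure 6:01 PM UTC on Jan 11.
Eucla is UTC+8:45: 6:01 PM + 8:45 = 2:46 AM on Jan 12.

2:46 AM on January 12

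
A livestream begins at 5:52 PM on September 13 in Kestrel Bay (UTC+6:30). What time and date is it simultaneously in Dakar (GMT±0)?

In UTC: 5:52 PM − 6:30 = 11:22 AM on Sep 13.
Dakar is UTC+0, so it is 11:22 AM on Sep 13.

11:22 AM on Sep 13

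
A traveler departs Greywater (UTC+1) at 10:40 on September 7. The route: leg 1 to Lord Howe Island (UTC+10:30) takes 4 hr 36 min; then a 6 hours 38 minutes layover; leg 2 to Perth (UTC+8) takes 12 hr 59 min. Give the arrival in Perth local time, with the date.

17:53 on September 8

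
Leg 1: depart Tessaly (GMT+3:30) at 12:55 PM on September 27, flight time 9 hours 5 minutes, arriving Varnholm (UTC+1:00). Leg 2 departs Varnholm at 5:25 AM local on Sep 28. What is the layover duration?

9 hours 55 minutes

Convert departure to UTC: 12:55 PM − 3:30 = 9:25 AM UTC on Sep 27.
Add 9 hours 5 minutes flight time → 6:30 PM UTC.
Varnholm is UTC+1:00, so local arrival = 6:30 PM + 1:00 = 7:30 PM on Sep 27.
Layover = 5:25 AM − 7:30 PM (+1 day) = 9 hours 55 minutes.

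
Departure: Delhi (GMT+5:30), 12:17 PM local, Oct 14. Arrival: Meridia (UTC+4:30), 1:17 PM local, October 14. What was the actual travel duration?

2 hours

Meridia is 1:00 behind Delhi.
Clock-face elapsed time (ignoring zones) is 1 hour.
Actual elapsed = 1 hour + 1:00 = 2 hours.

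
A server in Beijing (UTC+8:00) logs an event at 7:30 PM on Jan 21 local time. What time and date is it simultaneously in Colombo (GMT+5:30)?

5:00 PM on January 21

Colombo is 2:30 behind Beijing.
Shift by the zone difference: 7:30 PM − 2:30 = 5:00 PM on Jan 21 in Colombo.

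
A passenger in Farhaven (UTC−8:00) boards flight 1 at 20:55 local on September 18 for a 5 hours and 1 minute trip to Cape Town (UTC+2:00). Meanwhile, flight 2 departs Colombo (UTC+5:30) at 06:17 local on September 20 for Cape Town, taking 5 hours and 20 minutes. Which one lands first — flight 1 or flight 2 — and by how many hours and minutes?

the first, by 20 hours 11 minutes

Flight 1 in UTC: 20:55 + 8:00 = 04:55 on Sep 19.
+5 hours and 1 minute → arrive 09:56 UTC on Sep 19.
Flight 2 in UTC: 06:17 − 5:30 = 00:47 on Sep 20.
+5 hours 20 minutes → arrive 06:07 UTC on Sep 20.
Flight 1 lands earlier by 20 hours 11 minutes.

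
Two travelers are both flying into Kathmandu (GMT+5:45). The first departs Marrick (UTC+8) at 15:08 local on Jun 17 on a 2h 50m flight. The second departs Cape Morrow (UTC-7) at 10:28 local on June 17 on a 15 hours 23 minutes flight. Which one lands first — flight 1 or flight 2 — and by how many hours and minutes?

Flight 1 in UTC: 15:08 − 8:00 = 07:08 on Jun 17.
+2 hours 50 minutes → arrive 09:58 UTC on Jun 17.
Flight 2 in UTC: 10:28 + 7:00 = 17:28 on Jun 17.
+15 hours 23 minutes → arrive 08:51 UTC on Jun 18.
Flight 1 lands earlier by 22 hours 53 minutes.

the first, by 22 hours 53 minutes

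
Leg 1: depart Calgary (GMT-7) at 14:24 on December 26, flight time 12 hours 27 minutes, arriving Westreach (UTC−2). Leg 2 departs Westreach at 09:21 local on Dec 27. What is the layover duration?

Convert departure to UTC: 14:24 + 7:00 = 21:24 UTC on Dec 26.
Add 12 hours 27 minutes flight time → 09:51 UTC (Dec 27).
Westreach is UTC−2:00, so local arrival = 09:51 − 2:00 = 07:51 on Dec 27.
Layover = 09:21 − 07:51 = 1 hour 30 minutes.

1 hour 30 minutes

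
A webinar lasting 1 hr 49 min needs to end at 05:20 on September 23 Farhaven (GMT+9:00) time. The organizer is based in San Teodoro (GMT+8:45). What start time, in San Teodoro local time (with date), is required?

Target end time in UTC: 05:20 − 9:00 = 20:20 on Sep 22.
Subtract 1 hour and 49 minutes → start 18:31 UTC on Sep 22.
San Teodoro is UTC+8:45: 18:31 + 8:45 = 03:16 on Sep 23.

03:16 on September 23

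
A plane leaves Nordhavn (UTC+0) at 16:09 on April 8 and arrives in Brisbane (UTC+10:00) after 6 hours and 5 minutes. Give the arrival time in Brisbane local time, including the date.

08:14 on April 9

Brisbane is 10:00 ahead of Nordhavn.
After 6 hours and 5 minutes it is 22:14 in Nordhavn.
Shift by the zone difference: 22:14 + 10:00 = 08:14 on Apr 9 in Brisbane.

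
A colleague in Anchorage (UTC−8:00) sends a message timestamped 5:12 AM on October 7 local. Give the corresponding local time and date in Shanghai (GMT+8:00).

9:12 PM on October 7

In UTC: 5:12 AM + 8:00 = 1:12 PM on Oct 7.
Shanghai is UTC+8:00: 1:12 PM + 8:00 = 9:12 PM on Oct 7.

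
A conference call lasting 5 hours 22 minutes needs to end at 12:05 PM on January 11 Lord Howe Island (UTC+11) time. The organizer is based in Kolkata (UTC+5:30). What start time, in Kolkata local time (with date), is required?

Target end time in UTC: 12:05 PM − 11:00 = 1:05 AM on Jan 11.
Subtract 5 hours and 22 minutes → start 7:43 PM UTC on Jan 10.
Kolkata is UTC+5:30: 7:43 PM + 5:30 = 1:13 AM on Jan 11.

1:13 AM on Jan 11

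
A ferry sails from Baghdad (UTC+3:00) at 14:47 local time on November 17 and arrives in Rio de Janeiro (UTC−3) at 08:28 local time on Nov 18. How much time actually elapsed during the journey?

Rio de Janeiro is 6:00 behind Baghdad.
Clock-face elapsed time (ignoring zones) is 17 hours 41 minutes.
Actual elapsed = 17 hours 41 minutes + 6:00 = 23 hours 41 minutes.

23 hours 41 minutes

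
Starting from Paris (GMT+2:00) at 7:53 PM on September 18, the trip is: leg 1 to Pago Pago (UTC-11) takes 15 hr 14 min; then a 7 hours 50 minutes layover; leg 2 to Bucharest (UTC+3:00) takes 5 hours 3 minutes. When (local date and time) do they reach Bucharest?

Convert departure to UTC: 7:53 PM − 2:00 = 5:53 PM UTC on Sep 18.
Add 15 hours 14 minutes leg 1 → 9:07 AM UTC (Sep 19).
Add 7 hours and 50 minutes layover in Pago Pago → 4:57 PM UTC.
Add 5 hours and 3 minutes leg 2 → 10:00 PM UTC.
Bucharest is UTC+3:00, so local arrival = 10:00 PM + 3:00 = 1:00 AM on Sep 20.

1:00 AM on Sep 20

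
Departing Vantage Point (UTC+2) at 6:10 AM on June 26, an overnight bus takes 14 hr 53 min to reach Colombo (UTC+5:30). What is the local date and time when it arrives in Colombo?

12:33 AM on Jun 27

Convert departure to UTC: 6:10 AM − 2:00 = 4:10 AM UTC on Jun 26.
Add 14 hours and 53 minutes travel time → 7:03 PM UTC.
Colombo is UTC+5:30, so local arrival = 7:03 PM + 5:30 = 12:33 AM on Jun 27.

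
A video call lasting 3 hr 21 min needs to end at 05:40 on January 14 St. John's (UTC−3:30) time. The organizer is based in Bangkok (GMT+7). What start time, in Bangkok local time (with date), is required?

12:49 on January 14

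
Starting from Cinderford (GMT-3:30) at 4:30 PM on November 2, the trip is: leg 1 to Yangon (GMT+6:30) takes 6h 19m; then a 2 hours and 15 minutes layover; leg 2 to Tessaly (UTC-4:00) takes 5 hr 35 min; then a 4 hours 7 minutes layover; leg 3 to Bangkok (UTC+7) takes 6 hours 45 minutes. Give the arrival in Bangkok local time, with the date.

Convert departure to UTC: 4:30 PM + 3:30 = 8:00 PM UTC on Nov 2.
Add 6 hours and 19 minutes leg 1 → 2:19 AM UTC (Nov 3).
Add 2 hours and 15 minutes layover in Yangon → 4:34 AM UTC.
Add 5 hours 35 minutes leg 2 → 10:09 AM UTC.
Add 4 hours 7 minutes layover in Tessaly → 2:16 PM UTC.
Add 6 hours and 45 minutes leg 3 → 9:01 PM UTC.
Bangkok is UTC+7:00, so local arrival = 9:01 PM + 7:00 = 4:01 AM on Nov 4.

4:01 AM on November 4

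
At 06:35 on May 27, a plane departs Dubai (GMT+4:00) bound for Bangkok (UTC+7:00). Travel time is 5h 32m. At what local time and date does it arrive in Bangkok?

15:07 on May 27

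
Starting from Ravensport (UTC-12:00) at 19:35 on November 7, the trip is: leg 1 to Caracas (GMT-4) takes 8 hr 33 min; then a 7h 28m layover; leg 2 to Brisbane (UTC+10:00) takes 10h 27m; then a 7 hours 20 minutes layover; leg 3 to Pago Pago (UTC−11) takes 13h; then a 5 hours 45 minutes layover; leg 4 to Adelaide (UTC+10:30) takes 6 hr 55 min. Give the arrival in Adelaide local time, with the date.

05:33 on November 11

Convert departure to UTC: 19:35 + 12:00 = 07:35 UTC on Nov 8.
Add 8 hours 33 minutes leg 1 → 16:08 UTC.
Add 7 hours 28 minutes layover in Caracas → 23:36 UTC.
Add 10 hours 27 minutes leg 2 → 10:03 UTC (Nov 9).
Add 7 hours 20 minutes layover in Brisbane → 17:23 UTC.
Add 13 hours leg 3 → 06:23 UTC (Nov 10).
Add 5 hours 45 minutes layover in Pago Pago → 12:08 UTC.
Add 6 hours and 55 minutes leg 4 → 19:03 UTC.
Adelaide is UTC+10:30, so local arrival = 19:03 + 10:30 = 05:33 on Nov 11.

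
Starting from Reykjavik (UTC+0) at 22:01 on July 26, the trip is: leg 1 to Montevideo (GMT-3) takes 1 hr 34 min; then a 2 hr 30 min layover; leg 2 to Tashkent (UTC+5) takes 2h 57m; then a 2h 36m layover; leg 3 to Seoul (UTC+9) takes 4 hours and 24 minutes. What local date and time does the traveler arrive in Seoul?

21:02 on Jul 27

Reykjavik is at UTC+0, so departure is already 22:01 UTC on Jul 26.
Add 1 hour and 34 minutes leg 1 → 23:35 UTC.
Add 2 hours 30 minutes layover in Montevideo → 02:05 UTC (Jul 27).
Add 2 hours and 57 minutes leg 2 → 05:02 UTC.
Add 2 hours 36 minutes layover in Tashkent → 07:38 UTC.
Add 4 hours 24 minutes leg 3 → 12:02 UTC.
Seoul is UTC+9:00, so local arrival = 12:02 + 9:00 = 21:02 on Jul 27.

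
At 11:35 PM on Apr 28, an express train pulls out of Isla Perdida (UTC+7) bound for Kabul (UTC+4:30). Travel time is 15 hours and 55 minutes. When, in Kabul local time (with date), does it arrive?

Kabul is 2:30 behind Isla Perdida.
After 15 hours and 55 minutes it is 3:30 PM (Apr 29) in Isla Perdida.
Shift by the zone difference: 3:30 PM − 2:30 = 1:00 PM on Apr 29 in Kabul.

1:00 PM on Apr 29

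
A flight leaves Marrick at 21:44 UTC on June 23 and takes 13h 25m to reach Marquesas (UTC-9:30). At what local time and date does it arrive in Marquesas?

01:39 on June 24

Departure is given in UTC: 21:44 on Jun 23.
Add 13 hours and 25 minutes → 11:09 UTC (Jun 24).
Marquesas is UTC−9:30: 11:09 − 9:30 = 01:39 on Jun 24.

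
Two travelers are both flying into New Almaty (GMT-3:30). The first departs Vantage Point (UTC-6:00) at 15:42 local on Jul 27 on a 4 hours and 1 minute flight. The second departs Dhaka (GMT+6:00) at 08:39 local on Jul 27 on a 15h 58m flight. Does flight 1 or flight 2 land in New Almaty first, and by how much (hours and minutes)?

the second, by 7 hours 6 minutes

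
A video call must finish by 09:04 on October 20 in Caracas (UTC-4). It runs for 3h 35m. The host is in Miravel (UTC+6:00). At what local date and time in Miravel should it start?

Target end time in UTC: 09:04 + 4:00 = 13:04 on Oct 20.
Subtract 3 hours and 35 minutes → start 09:29 UTC on Oct 20.
Miravel is UTC+6:00: 09:29 + 6:00 = 15:29 on Oct 20.

15:29 on October 20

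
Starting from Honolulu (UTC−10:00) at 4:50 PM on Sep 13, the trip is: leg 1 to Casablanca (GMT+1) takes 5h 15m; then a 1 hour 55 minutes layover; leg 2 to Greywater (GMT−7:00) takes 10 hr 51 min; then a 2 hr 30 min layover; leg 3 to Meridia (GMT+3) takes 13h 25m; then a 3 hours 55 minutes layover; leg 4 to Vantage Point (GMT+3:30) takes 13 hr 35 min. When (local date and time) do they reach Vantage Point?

9:46 AM on September 16

Convert departure to UTC: 4:50 PM + 10:00 = 2:50 AM UTC on Sep 14.
Add 5 hours and 15 minutes leg 1 → 8:05 AM UTC.
Add 1 hour and 55 minutes layover in Casablanca → 10:00 AM UTC.
Add 10 hours 51 minutes leg 2 → 8:51 PM UTC.
Add 2 hours and 30 minutes layover in Greywater → 11:21 PM UTC.
Add 13 hours 25 minutes leg 3 → 12:46 PM UTC (Sep 15).
Add 3 hours and 55 minutes layover in Meridia → 4:41 PM UTC.
Add 13 hours 35 minutes leg 4 → 6:16 AM UTC (Sep 16).
Vantage Point is UTC+3:30, so local arrival = 6:16 AM + 3:30 = 9:46 AM on Sep 16.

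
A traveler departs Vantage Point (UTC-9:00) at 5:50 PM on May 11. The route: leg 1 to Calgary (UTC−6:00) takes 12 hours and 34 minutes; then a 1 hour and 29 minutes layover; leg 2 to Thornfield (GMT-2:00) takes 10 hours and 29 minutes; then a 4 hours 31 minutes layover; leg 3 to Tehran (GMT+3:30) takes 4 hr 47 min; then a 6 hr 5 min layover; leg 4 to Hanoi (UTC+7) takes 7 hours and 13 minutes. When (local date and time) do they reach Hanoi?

Convert departure to UTC: 5:50 PM + 9:00 = 2:50 AM UTC on May 12.
Add 12 hours 34 minutes leg 1 → 3:24 PM UTC.
Add 1 hour 29 minutes layover in Calgary → 4:53 PM UTC.
Add 10 hours 29 minutes leg 2 → 3:22 AM UTC (May 13).
Add 4 hours and 31 minutes layover in Thornfield → 7:53 AM UTC.
Add 4 hours 47 minutes leg 3 → 12:40 PM UTC.
Add 6 hours and 5 minutes layover in Tehran → 6:45 PM UTC.
Add 7 hours 13 minutes leg 4 → 1:58 AM UTC (May 14).
Hanoi is UTC+7:00, so local arrival = 1:58 AM + 7:00 = 8:58 AM on May 14.

8:58 AM on May 14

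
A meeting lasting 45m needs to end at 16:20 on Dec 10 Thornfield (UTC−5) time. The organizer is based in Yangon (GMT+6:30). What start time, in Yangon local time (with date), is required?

Target end time in UTC: 16:20 + 5:00 = 21:20 on Dec 10.
Subtract 45 minutes → start 20:35 UTC on Dec 10.
Yangon is UTC+6:30: 20:35 + 6:30 = 03:05 on Dec 11.

03:05 on Dec 11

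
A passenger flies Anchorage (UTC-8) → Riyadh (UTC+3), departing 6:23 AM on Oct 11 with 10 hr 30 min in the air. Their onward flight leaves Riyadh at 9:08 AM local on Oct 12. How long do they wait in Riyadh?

5 hours 15 minutes

Convert departure to UTC: 6:23 AM + 8:00 = 2:23 PM UTC on Oct 11.
Add 10 hours 30 minutes flight time → 12:53 AM UTC (Oct 12).
Riyadh is UTC+3:00, so local arrival = 12:53 AM + 3:00 = 3:53 AM on Oct 12.
Layover = 9:08 AM − 3:53 AM = 5 hours 15 minutes.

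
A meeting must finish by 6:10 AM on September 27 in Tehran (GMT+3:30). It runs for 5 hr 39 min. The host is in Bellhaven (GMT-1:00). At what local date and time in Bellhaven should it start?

8:01 PM on Sep 26

Target end time in UTC: 6:10 AM − 3:30 = 2:40 AM on Sep 27.
Subtract 5 hours and 39 minutes → start 9:01 PM UTC on Sep 26.
Bellhaven is UTC−1:00: 9:01 PM − 1:00 = 8:01 PM on Sep 26.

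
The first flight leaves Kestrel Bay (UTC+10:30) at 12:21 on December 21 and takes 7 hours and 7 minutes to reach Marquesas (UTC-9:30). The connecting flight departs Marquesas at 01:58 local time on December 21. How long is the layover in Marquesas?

Convert departure to UTC: 12:21 − 10:30 = 01:51 UTC on Dec 21.
Add 7 hours and 7 minutes flight time → 08:58 UTC.
Marquesas is UTC−9:30, so local arrival = 08:58 − 9:30 = 23:28 on Dec 20.
Layover = 01:58 − 23:28 (+1 day) = 2 hours 30 minutes.

2 hours 30 minutes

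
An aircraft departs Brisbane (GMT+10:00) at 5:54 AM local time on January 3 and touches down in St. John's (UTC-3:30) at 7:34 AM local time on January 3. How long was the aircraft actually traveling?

15 hours 10 minutes

Departure in UTC: 5:54 AM − 10:00 = 7:54 PM on Jan 2.
Arrival in UTC: 7:34 AM + 3:30 = 11:04 AM on Jan 3.
Elapsed = 11:04 AM − 7:54 PM (+1 day) = 15 hours 10 minutes.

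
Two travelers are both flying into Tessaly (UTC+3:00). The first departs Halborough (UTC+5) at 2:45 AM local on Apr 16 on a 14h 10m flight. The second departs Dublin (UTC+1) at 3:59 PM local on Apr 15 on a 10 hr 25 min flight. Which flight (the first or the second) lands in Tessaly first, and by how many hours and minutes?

the second, by 10 hours 31 minutes

Flight 1 in UTC: 2:45 AM − 5:00 = 9:45 PM on Apr 15.
+14 hours 10 minutes → arrive 11:55 AM UTC on Apr 16.
Flight 2 in UTC: 3:59 PM − 1:00 = 2:59 PM on Apr 15.
+10 hours and 25 minutes → arrive 1:24 AM UTC on Apr 16.
Flight 2 lands earlier by 10 hours 31 minutes.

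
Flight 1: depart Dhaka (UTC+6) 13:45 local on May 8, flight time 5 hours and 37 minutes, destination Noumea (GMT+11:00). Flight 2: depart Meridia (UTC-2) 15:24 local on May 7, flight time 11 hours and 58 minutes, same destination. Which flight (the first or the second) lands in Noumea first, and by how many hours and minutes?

Flight 1 in UTC: 13:45 − 6:00 = 07:45 on May 8.
+5 hours and 37 minutes → arrive 13:22 UTC on May 8.
Flight 2 in UTC: 15:24 + 2:00 = 17:24 on May 7.
+11 hours 58 minutes → arrive 05:22 UTC on May 8.
Flight 2 lands earlier by 8 hours.

the second, by 8 hours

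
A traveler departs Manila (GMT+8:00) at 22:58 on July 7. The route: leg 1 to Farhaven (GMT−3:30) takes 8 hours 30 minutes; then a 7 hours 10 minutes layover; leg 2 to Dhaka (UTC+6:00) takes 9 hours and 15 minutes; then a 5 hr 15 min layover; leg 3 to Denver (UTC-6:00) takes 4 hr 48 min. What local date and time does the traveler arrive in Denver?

Convert departure to UTC: 22:58 − 8:00 = 14:58 UTC on Jul 7.
Add 8 hours and 30 minutes leg 1 → 23:28 UTC.
Add 7 hours and 10 minutes layover in Farhaven → 06:38 UTC (Jul 8).
Add 9 hours and 15 minutes leg 2 → 15:53 UTC.
Add 5 hours and 15 minutes layover in Dhaka → 21:08 UTC.
Add 4 hours 48 minutes leg 3 → 01:56 UTC (Jul 9).
Denver is UTC−6:00, so local arrival = 01:56 − 6:00 = 19:56 on Jul 8.

19:56 on Jul 8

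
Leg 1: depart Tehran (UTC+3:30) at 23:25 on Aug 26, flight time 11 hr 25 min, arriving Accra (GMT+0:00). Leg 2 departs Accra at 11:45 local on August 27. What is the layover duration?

4 hours 25 minutes

Convert departure to UTC: 23:25 − 3:30 = 19:55 UTC on Aug 26.
Add 11 hours 25 minutes flight time → 07:20 UTC (Aug 27).
Accra is UTC+0, so local arrival is the same: 07:20 on Aug 27.
Layover = 11:45 − 07:20 = 4 hours 25 minutes.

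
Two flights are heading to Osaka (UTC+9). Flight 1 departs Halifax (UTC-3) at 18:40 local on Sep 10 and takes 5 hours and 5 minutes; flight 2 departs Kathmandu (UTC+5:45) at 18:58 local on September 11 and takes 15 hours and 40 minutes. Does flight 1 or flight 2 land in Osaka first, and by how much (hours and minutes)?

Flight 1 in UTC: 18:40 + 3:00 = 21:40 on Sep 10.
+5 hours and 5 minutes → arrive 02:45 UTC on Sep 11.
Flight 2 in UTC: 18:58 − 5:45 = 13:13 on Sep 11.
+15 hours 40 minutes → arrive 04:53 UTC on Sep 12.
Flight 1 lands earlier by 26 hours 8 minutes.

the first, by 26 hours 8 minutes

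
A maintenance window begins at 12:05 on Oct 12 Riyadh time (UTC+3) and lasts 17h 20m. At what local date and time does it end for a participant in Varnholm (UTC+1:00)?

03:25 on Oct 13

Convert start to UTC: 12:05 − 3:00 = 09:05 UTC on Oct 12.
Add 17 hours 20 minutes duration → 02:25 UTC (Oct 13).
Varnholm is UTC+1:00, so local end time = 02:25 + 1:00 = 03:25 on Oct 13.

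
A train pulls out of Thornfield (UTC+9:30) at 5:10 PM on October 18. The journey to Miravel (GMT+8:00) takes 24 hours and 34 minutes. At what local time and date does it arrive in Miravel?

4:14 PM on October 19

Convert departure to UTC: 5:10 PM − 9:30 = 7:40 AM UTC on Oct 18.
Add 24 hours and 34 minutes travel time → 8:14 AM UTC (Oct 19).
Miravel is UTC+8:00, so local arrival = 8:14 AM + 8:00 = 4:14 PM on Oct 19.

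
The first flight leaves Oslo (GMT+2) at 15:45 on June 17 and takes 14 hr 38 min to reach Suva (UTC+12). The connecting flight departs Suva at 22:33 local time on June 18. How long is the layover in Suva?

Convert departure to UTC: 15:45 − 2:00 = 13:45 UTC on Jun 17.
Add 14 hours 38 minutes flight time → 04:23 UTC (Jun 18).
Suva is UTC+12:00, so local arrival = 04:23 + 12:00 = 16:23 on Jun 18.
Layover = 22:33 − 16:23 = 6 hours 10 minutes.

6 hours 10 minutes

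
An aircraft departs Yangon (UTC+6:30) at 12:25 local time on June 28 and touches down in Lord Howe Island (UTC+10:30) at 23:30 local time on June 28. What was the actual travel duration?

7 hours 5 minutes

Lord Howe Island is 4:00 ahead of Yangon.
Clock-face elapsed time (ignoring zones) is 11 hours 5 minutes.
Actual elapsed = 11 hours 5 minutes − 4:00 = 7 hours 5 minutes.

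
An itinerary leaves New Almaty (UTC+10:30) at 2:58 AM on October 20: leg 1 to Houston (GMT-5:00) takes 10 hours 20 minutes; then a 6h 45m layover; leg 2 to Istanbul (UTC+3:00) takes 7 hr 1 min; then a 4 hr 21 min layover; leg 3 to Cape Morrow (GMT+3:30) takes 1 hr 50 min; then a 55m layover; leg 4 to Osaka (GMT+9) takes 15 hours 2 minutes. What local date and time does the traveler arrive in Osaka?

11:42 PM on October 21

Convert departure to UTC: 2:58 AM − 10:30 = 4:28 PM UTC on Oct 19.
Add 10 hours 20 minutes leg 1 → 2:48 AM UTC (Oct 20).
Add 6 hours 45 minutes layover in Houston → 9:33 AM UTC.
Add 7 hours and 1 minute leg 2 → 4:34 PM UTC.
Add 4 hours 21 minutes layover in Istanbul → 8:55 PM UTC.
Add 1 hour 50 minutes leg 3 → 10:45 PM UTC.
Add 55 minutes layover in Cape Morrow → 11:40 PM UTC.
Add 15 hours 2 minutes leg 4 → 2:42 PM UTC (Oct 21).
Osaka is UTC+9:00, so local arrival = 2:42 PM + 9:00 = 11:42 PM on Oct 21.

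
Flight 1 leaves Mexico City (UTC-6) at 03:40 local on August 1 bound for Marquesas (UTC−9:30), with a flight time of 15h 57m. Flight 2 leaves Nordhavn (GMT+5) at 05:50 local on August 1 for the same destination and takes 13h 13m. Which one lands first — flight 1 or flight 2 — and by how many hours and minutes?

the second, by 11 hours 34 minutes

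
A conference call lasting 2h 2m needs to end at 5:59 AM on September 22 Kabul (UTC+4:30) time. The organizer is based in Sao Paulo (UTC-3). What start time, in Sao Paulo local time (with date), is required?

8:27 PM on September 21

Target end time in UTC: 5:59 AM − 4:30 = 1:29 AM on Sep 22.
Subtract 2 hours and 2 minutes → start 11:27 PM UTC on Sep 21.
Sao Paulo is UTC−3:00: 11:27 PM − 3:00 = 8:27 PM on Sep 21.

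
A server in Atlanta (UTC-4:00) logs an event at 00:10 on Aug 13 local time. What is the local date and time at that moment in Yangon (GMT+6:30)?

10:40 on August 13

Yangon is 10:30 ahead of Atlanta.
Shift by the zone difference: 00:10 + 10:30 = 10:40 on Aug 13 in Yangon.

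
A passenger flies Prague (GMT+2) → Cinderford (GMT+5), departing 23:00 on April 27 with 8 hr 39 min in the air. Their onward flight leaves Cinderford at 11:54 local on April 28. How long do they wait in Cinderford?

Convert departure to UTC: 23:00 − 2:00 = 21:00 UTC on Apr 27.
Add 8 hours 39 minutes flight time → 05:39 UTC (Apr 28).
Cinderford is UTC+5:00, so local arrival = 05:39 + 5:00 = 10:39 on Apr 28.
Layover = 11:54 − 10:39 = 1 hour 15 minutes.

1 hour 15 minutes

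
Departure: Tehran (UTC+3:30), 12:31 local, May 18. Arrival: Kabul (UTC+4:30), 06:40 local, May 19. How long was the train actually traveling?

17 hours 9 minutes

Departure in UTC: 12:31 − 3:30 = 09:01 on May 18.
Arrival in UTC: 06:40 − 4:30 = 02:10 on May 19.
Elapsed = 02:10 − 09:01 (+1 day) = 17 hours 9 minutes.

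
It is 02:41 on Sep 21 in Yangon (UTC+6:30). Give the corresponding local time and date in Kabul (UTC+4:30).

00:41 on Sep 21

Kabul is 2:00 behind Yangon.
Shift by the zone difference: 02:41 − 2:00 = 00:41 on Sep 21 in Kabul.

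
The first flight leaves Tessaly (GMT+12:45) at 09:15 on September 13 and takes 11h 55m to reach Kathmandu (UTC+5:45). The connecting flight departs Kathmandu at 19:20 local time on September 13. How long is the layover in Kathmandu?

5 hours 10 minutes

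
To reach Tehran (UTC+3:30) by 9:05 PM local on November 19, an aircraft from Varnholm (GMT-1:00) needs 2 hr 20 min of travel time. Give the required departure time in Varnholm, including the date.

2:15 PM on Nov 19

Target arrival in UTC: 9:05 PM − 3:30 = 5:35 PM on Nov 19.
Subtract 2 hours and 20 minutes → departure 3:15 PM UTC on Nov 19.
Varnholm is UTC−1:00: 3:15 PM − 1:00 = 2:15 PM on Nov 19.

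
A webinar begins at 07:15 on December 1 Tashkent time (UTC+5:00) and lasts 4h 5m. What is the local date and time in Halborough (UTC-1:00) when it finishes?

05:20 on December 1

Convert start to UTC: 07:15 − 5:00 = 02:15 UTC on Dec 1.
Add 4 hours and 5 minutes duration → 06:20 UTC.
Halborough is UTC−1:00, so local end time = 06:20 − 1:00 = 05:20 on Dec 1.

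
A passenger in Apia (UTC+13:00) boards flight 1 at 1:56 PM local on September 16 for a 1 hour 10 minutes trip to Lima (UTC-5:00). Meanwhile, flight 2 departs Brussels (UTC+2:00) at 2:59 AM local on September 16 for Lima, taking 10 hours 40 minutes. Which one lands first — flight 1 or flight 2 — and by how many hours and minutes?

the first, by 9 hours 33 minutes

Flight 1 in UTC: 1:56 PM − 13:00 = 12:56 AM on Sep 16.
+1 hour and 10 minutes → arrive 2:06 AM UTC on Sep 16.
Flight 2 in UTC: 2:59 AM − 2:00 = 12:59 AM on Sep 16.
+10 hours 40 minutes → arrive 11:39 AM UTC on Sep 16.
Flight 1 lands earlier by 9 hours 33 minutes.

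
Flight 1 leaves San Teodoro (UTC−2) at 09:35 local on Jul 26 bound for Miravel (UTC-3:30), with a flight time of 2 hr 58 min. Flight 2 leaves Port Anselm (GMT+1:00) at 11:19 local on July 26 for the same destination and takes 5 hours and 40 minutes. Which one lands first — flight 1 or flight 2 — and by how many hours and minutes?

Flight 1 in UTC: 09:35 + 2:00 = 11:35 on Jul 26.
+2 hours and 58 minutes → arrive 14:33 UTC on Jul 26.
Flight 2 in UTC: 11:19 − 1:00 = 10:19 on Jul 26.
+5 hours and 40 minutes → arrive 15:59 UTC on Jul 26.
Flight 1 lands earlier by 1 hour 26 minutes.

the first, by 1 hour 26 minutes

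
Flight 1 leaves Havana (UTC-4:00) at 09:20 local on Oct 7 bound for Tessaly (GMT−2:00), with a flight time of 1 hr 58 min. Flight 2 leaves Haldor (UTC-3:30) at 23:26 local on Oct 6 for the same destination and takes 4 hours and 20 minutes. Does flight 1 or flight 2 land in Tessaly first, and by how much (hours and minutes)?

the second, by 8 hours 2 minutes

Flight 1 in UTC: 09:20 + 4:00 = 13:20 on Oct 7.
+1 hour 58 minutes → arrive 15:18 UTC on Oct 7.
Flight 2 in UTC: 23:26 + 3:30 = 02:56 on Oct 7.
+4 hours and 20 minutes → arrive 07:16 UTC on Oct 7.
Flight 2 lands earlier by 8 hours 2 minutes.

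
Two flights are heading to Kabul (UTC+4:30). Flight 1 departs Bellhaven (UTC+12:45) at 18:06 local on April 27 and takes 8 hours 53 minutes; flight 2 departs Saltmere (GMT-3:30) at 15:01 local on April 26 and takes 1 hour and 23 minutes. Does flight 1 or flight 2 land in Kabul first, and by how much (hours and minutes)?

Flight 1 in UTC: 18:06 − 12:45 = 05:21 on Apr 27.
+8 hours and 53 minutes → arrive 14:14 UTC on Apr 27.
Flight 2 in UTC: 15:01 + 3:30 = 18:31 on Apr 26.
+1 hour 23 minutes → arrive 19:54 UTC on Apr 26.
Flight 2 lands earlier by 18 hours 20 minutes.

the second, by 18 hours 20 minutes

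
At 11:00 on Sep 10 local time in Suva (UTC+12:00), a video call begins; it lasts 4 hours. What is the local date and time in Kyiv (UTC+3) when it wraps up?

06:00 on Sep 10

Kyiv is 9:00 behind Suva.
After 4 hours it is 15:00 in Suva.
Shift by the zone difference: 15:00 − 9:00 = 06:00 on Sep 10 in Kyiv.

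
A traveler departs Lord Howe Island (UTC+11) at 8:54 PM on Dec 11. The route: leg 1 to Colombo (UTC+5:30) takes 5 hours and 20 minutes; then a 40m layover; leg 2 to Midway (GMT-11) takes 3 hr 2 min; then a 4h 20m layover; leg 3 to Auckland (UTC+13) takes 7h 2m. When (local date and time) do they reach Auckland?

7:18 PM on December 12

Convert departure to UTC: 8:54 PM − 11:00 = 9:54 AM UTC on Dec 11.
Add 5 hours 20 minutes leg 1 → 3:14 PM UTC.
Add 40 minutes layover in Colombo → 3:54 PM UTC.
Add 3 hours and 2 minutes leg 2 → 6:56 PM UTC.
Add 4 hours and 20 minutes layover in Midway → 11:16 PM UTC.
Add 7 hours 2 minutes leg 3 → 6:18 AM UTC (Dec 12).
Auckland is UTC+13:00, so local arrival = 6:18 AM + 13:00 = 7:18 PM on Dec 12.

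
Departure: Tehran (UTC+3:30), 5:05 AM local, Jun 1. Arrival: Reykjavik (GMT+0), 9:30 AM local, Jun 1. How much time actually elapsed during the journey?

7 hours 55 minutes

Departure in UTC: 5:05 AM − 3:30 = 1:35 AM on Jun 1.
Arrival is already UTC: 9:30 AM on Jun 1.
Elapsed = 9:30 AM − 1:35 AM = 7 hours 55 minutes.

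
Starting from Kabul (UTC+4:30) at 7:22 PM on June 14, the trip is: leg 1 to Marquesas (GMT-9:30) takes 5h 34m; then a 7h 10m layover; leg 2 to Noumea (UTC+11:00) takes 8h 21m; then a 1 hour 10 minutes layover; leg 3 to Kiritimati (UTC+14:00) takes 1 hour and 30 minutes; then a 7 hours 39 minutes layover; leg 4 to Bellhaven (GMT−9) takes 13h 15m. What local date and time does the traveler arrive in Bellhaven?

2:31 AM on Jun 16

Convert departure to UTC: 7:22 PM − 4:30 = 2:52 PM UTC on Jun 14.
Add 5 hours and 34 minutes leg 1 → 8:26 PM UTC.
Add 7 hours and 10 minutes layover in Marquesas → 3:36 AM UTC (Jun 15).
Add 8 hours and 21 minutes leg 2 → 11:57 AM UTC.
Add 1 hour 10 minutes layover in Noumea → 1:07 PM UTC.
Add 1 hour and 30 minutes leg 3 → 2:37 PM UTC.
Add 7 hours 39 minutes layover in Kiritimati → 10:16 PM UTC.
Add 13 hours and 15 minutes leg 4 → 11:31 AM UTC (Jun 16).
Bellhaven is UTC−9:00, so local arrival = 11:31 AM − 9:00 = 2:31 AM on Jun 16.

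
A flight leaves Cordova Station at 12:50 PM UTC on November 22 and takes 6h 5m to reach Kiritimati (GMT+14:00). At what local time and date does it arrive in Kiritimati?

8:55 AM on Nov 23

Departure is given in UTC: 12:50 PM on Nov 22.
Add 6 hours and 5 minutes → 6:55 PM UTC.
Kiritimati is UTC+14:00: 6:55 PM + 14:00 = 8:55 AM on Nov 23.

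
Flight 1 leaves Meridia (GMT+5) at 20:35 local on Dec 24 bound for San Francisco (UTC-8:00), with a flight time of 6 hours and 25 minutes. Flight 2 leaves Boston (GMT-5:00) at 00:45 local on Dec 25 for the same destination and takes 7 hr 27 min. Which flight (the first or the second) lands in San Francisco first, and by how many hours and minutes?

the first, by 15 hours 12 minutes

Flight 1 in UTC: 20:35 − 5:00 = 15:35 on Dec 24.
+6 hours 25 minutes → arrive 22:00 UTC on Dec 24.
Flight 2 in UTC: 00:45 + 5:00 = 05:45 on Dec 25.
+7 hours 27 minutes → arrive 13:12 UTC on Dec 25.
Flight 1 lands earlier by 15 hours 12 minutes.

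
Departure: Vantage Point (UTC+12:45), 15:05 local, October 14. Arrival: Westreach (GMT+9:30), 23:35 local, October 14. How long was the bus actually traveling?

11 hours 45 minutes

Departure in UTC: 15:05 − 12:45 = 02:20 on Oct 14.
Arrival in UTC: 23:35 − 9:30 = 14:05 on Oct 14.
Elapsed = 14:05 − 02:20 = 11 hours 45 minutes.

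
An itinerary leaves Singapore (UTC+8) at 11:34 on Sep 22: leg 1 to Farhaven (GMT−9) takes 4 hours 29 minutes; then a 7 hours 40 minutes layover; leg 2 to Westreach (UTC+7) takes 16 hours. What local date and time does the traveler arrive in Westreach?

Convert departure to UTC: 11:34 − 8:00 = 03:34 UTC on Sep 22.
Add 4 hours 29 minutes leg 1 → 08:03 UTC.
Add 7 hours and 40 minutes layover in Farhaven → 15:43 UTC.
Add 16 hours leg 2 → 07:43 UTC (Sep 23).
Westreach is UTC+7:00, so local arrival = 07:43 + 7:00 = 14:43 on Sep 23.

14:43 on September 23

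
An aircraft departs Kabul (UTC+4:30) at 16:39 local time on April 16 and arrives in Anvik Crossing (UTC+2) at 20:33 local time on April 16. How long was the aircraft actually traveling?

6 hours 24 minutes

Anvik Crossing is 2:30 behind Kabul.
Clock-face elapsed time (ignoring zones) is 3 hours 54 minutes.
Actual elapsed = 3 hours 54 minutes + 2:30 = 6 hours 24 minutes.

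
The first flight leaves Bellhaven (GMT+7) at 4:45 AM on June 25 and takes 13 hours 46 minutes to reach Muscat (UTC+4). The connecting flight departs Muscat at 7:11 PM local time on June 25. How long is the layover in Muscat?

Convert departure to UTC: 4:45 AM − 7:00 = 9:45 PM UTC on Jun 24.
Add 13 hours and 46 minutes flight time → 11:31 AM UTC (Jun 25).
Muscat is UTC+4:00, so local arrival = 11:31 AM + 4:00 = 3:31 PM on Jun 25.
Layover = 7:11 PM − 3:31 PM = 3 hours 40 minutes.

3 hours 40 minutes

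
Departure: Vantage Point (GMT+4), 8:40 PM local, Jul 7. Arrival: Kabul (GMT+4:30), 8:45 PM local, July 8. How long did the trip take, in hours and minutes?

23 hours 35 minutes

Departure in UTC: 8:40 PM − 4:00 = 4:40 PM on Jul 7.
Arrival in UTC: 8:45 PM − 4:30 = 4:15 PM on Jul 8.
Elapsed = 4:15 PM − 4:40 PM (+1 day) = 23 hours 35 minutes.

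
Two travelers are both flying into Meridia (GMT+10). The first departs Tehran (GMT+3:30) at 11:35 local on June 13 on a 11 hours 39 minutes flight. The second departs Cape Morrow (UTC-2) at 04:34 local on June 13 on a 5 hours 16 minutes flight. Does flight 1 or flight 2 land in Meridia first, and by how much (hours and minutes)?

the second, by 7 hours 54 minutes

Flight 1 in UTC: 11:35 − 3:30 = 08:05 on Jun 13.
+11 hours 39 minutes → arrive 19:44 UTC on Jun 13.
Flight 2 in UTC: 04:34 + 2:00 = 06:34 on Jun 13.
+5 hours and 16 minutes → arrive 11:50 UTC on Jun 13.
Flight 2 lands earlier by 7 hours 54 minutes.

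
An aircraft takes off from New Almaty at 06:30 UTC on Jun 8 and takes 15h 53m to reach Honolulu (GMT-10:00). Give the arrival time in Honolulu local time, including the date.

Departure is given in UTC: 06:30 on Jun 8.
Add 15 hours and 53 minutes → 22:23 UTC.
Honolulu is UTC−10:00: 22:23 − 10:00 = 12:23 on Jun 8.

12:23 on June 8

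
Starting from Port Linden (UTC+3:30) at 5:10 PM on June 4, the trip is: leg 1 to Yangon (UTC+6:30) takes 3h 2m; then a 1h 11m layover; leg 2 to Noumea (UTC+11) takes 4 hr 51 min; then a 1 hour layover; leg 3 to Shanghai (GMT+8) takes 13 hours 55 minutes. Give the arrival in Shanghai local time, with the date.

Convert departure to UTC: 5:10 PM − 3:30 = 1:40 PM UTC on Jun 4.
Add 3 hours 2 minutes leg 1 → 4:42 PM UTC.
Add 1 hour 11 minutes layover in Yangon → 5:53 PM UTC.
Add 4 hours 51 minutes leg 2 → 10:44 PM UTC.
Add 1 hour layover in Noumea → 11:44 PM UTC.
Add 13 hours 55 minutes leg 3 → 1:39 PM UTC (Jun 5).
Shanghai is UTC+8:00, so local arrival = 1:39 PM + 8:00 = 9:39 PM on Jun 5.

9:39 PM on Jun 5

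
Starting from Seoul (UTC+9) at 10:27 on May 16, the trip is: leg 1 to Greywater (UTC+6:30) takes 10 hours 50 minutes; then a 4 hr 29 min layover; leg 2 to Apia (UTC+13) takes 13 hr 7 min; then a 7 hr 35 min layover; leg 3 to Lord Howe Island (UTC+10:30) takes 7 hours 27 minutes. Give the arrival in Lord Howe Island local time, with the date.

Convert departure to UTC: 10:27 − 9:00 = 01:27 UTC on May 16.
Add 10 hours and 50 minutes leg 1 → 12:17 UTC.
Add 4 hours 29 minutes layover in Greywater → 16:46 UTC.
Add 13 hours and 7 minutes leg 2 → 05:53 UTC (May 17).
Add 7 hours 35 minutes layover in Apia → 13:28 UTC.
Add 7 hours and 27 minutes leg 3 → 20:55 UTC.
Lord Howe Island is UTC+10:30, so local arrival = 20:55 + 10:30 = 07:25 on May 18.

07:25 on May 18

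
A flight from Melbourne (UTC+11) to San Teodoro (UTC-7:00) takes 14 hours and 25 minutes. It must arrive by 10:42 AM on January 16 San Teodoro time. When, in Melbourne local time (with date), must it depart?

2:17 PM on Jan 16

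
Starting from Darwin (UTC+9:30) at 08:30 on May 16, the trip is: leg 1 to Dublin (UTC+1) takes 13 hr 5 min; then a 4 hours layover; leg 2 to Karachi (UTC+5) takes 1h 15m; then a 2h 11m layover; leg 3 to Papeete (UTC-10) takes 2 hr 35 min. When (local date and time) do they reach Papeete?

12:06 on May 16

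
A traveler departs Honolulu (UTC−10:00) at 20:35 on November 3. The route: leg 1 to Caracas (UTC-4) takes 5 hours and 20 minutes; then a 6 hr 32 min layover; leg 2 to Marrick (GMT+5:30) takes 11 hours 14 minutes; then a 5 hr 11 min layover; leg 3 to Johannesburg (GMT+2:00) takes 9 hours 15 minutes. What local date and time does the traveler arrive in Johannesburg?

Convert departure to UTC: 20:35 + 10:00 = 06:35 UTC on Nov 4.
Add 5 hours 20 minutes leg 1 → 11:55 UTC.
Add 6 hours and 32 minutes layover in Caracas → 18:27 UTC.
Add 11 hours and 14 minutes leg 2 → 05:41 UTC (Nov 5).
Add 5 hours and 11 minutes layover in Marrick → 10:52 UTC.
Add 9 hours and 15 minutes leg 3 → 20:07 UTC.
Johannesburg is UTC+2:00, so local arrival = 20:07 + 2:00 = 22:07 on Nov 5.

22:07 on November 5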